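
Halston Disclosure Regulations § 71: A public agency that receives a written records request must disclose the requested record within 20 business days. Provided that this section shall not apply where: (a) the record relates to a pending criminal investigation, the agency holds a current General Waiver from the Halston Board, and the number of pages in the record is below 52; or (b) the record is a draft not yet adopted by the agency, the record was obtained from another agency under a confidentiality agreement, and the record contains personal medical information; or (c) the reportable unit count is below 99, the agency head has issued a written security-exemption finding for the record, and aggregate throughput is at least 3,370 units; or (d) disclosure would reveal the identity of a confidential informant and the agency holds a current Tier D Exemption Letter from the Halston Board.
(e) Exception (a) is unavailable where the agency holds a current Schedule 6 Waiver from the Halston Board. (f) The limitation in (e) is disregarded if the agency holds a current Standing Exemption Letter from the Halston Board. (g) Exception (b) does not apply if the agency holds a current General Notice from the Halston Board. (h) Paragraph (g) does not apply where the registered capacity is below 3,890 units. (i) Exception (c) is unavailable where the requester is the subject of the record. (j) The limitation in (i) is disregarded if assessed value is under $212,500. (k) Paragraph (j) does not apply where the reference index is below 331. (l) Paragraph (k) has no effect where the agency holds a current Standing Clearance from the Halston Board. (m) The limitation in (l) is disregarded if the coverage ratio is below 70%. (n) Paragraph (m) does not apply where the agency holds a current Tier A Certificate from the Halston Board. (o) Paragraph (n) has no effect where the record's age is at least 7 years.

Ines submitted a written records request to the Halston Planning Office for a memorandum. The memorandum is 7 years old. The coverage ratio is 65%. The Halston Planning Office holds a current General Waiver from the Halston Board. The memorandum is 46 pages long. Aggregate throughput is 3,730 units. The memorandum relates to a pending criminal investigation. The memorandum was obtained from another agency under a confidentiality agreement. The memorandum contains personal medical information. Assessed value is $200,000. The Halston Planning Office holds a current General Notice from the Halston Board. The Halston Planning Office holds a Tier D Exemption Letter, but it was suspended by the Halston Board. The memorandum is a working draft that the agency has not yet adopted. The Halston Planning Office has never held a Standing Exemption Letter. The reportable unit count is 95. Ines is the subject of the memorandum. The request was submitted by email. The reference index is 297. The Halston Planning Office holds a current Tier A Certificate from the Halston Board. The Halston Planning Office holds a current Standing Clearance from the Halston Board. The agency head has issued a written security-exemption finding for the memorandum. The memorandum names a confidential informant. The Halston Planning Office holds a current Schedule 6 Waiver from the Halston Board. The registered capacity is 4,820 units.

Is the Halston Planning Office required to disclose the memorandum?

Exception (a) is satisfied on its face — the memorandum relates to a pending investigation; a current General Waiver is held; the number of pages in the record is 46, below the 52 limit. But applying paragraphs (e)–(f): (e) applies — a current Schedule 6 Waiver is held. (f) is inapplicable (no current Standing Exemption Letter is held), so (e) stands. Exception (a) does not apply.
Exception (b) is satisfied on its face — the memorandum is an unadopted draft; the memorandum was obtained under a confidentiality agreement; the memorandum contains personal medical information. Turning to paragraphs (g)–(h): (g) applies — a current General Notice is held. (h) is inapplicable (the registered capacity is 4,820 units, not below 3,890 units), so (g) stands. So (b) is unavailable.
Exception (c) is satisfied on its face — the reportable unit count is 95, below the 99 limit; a written security-exemption finding has been issued; aggregate throughput is 3,730 units, meeting the 3,370 units threshold. Turning to paragraphs (i)–(o): (i) operates against (c): Ines is the subject of the memorandum. (j) would limit (i) — assessed value is $200,000, under the $212,500 limit — but (k) sets (j) aside: (k) operates — the reference index is 297, below the 331 limit. (l) would limit (k) — a current Standing Clearance is held — but (m) sets (l) aside: (m) is triggered — the coverage ratio is 65%, below the 70% limit. (n) applies (a current Tier A Certificate is held), but yields to (o): (o) operates against (n): the record's age is 7 years, meeting the 7 years threshold. So (c) is unavailable.
Exception (d) fails — no current Tier D Exemption Letter is held.
No exception displaces § 71.

Yes — the Halston Planning Office must disclose the memorandum.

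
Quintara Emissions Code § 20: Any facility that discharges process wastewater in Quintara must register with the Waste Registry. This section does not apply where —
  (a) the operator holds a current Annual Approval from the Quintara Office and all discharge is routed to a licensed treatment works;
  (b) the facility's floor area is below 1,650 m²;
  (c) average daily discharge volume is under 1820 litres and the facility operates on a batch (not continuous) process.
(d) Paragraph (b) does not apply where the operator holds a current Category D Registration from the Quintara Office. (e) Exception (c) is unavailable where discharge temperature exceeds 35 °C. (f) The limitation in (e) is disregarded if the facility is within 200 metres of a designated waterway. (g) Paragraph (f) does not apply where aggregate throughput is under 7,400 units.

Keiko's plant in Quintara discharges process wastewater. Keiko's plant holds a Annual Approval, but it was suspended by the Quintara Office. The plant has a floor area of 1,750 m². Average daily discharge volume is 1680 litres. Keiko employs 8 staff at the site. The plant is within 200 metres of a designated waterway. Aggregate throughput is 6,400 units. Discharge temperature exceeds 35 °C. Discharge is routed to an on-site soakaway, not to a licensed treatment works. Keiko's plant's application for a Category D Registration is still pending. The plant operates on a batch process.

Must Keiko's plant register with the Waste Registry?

Exception (a) does not apply: there is no Annual Approval in force.
Exception (b) does not apply: the facility's floor area is 1,750 m², not below 1,650 m².
Exception (c): average daily discharge volume is 1680 litres, under the 1820 litres limit; the facility operates on a batch process — every condition holds. However, paragraphs (e)–(g) must be considered: (e) is engaged — discharge temperature exceeds 35 °C. (f) would limit (e) — the plant is within 200 m of a designated waterway — but (g) sets (f) aside: (g) is engaged — aggregate throughput is 6,400 units, under the 7,400 units limit. Exception (c) does not apply.
None of the exceptions is available; § 20 applies in full.

Yes — Keiko's plant must register with the Waste Registry.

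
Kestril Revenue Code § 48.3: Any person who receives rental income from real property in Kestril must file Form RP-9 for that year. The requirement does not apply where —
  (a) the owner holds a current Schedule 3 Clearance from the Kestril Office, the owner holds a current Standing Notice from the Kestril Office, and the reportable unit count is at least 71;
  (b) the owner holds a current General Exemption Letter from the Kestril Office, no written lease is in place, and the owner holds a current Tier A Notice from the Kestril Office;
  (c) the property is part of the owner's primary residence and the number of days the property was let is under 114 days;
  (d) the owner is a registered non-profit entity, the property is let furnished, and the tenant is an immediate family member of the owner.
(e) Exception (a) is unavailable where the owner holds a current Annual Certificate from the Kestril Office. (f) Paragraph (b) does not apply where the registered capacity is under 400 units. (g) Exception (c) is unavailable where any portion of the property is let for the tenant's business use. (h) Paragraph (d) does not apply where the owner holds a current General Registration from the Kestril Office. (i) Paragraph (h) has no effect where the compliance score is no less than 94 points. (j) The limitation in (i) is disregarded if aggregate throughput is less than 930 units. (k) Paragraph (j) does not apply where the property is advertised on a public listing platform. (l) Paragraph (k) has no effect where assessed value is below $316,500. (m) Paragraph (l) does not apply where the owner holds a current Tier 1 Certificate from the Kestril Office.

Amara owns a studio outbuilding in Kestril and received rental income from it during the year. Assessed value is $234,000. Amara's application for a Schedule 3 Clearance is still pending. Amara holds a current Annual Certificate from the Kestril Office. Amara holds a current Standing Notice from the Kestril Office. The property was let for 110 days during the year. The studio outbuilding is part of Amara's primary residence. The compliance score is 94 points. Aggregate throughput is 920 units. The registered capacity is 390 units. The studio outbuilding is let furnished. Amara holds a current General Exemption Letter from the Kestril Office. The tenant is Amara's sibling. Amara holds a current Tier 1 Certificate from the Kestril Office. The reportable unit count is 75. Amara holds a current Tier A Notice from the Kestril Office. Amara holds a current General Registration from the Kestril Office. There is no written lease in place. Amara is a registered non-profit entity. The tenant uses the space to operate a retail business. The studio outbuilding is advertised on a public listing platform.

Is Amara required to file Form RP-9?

Exception (a) fails — there is no Schedule 3 Clearance in force.
Exception (b): a current General Exemption Letter is held; there is no written lease; a current Tier A Notice is held — every condition holds. But: (f) applies — the registered capacity is 390 units, under the 400 units limit. Exception (b) does not apply.
Exception (c) is satisfied on its face — the studio outbuilding is part of the primary residence; the number of days the property was let is 110 days, under the 114 days limit. But applying paragraph (g): (g) operates against (c): the space is let for business use. (c) is therefore removed.
Exception (d)'s conditions are all satisfied: Amara is a registered non-profit; the property is let furnished; the tenant is an immediate family member. As to paragraphs (h)–(m): (h) is engaged (a current General Registration is held), but is itself disapplied by (i): (i) operates against (h): the compliance score is 94 points, meeting the 94 points threshold. (j) applies (aggregate throughput is 920 units, less than the 930 units limit), but is overridden by (k): (k) operates against (j): the property is publicly advertised. (l) applies (assessed value is $234,000, below the $316,500 limit), but yields to (m): (m) applies — a current Tier 1 Certificate is held. Exception (d) stands.

No — exception (d) applies; Amara is not required to file Form RP-9.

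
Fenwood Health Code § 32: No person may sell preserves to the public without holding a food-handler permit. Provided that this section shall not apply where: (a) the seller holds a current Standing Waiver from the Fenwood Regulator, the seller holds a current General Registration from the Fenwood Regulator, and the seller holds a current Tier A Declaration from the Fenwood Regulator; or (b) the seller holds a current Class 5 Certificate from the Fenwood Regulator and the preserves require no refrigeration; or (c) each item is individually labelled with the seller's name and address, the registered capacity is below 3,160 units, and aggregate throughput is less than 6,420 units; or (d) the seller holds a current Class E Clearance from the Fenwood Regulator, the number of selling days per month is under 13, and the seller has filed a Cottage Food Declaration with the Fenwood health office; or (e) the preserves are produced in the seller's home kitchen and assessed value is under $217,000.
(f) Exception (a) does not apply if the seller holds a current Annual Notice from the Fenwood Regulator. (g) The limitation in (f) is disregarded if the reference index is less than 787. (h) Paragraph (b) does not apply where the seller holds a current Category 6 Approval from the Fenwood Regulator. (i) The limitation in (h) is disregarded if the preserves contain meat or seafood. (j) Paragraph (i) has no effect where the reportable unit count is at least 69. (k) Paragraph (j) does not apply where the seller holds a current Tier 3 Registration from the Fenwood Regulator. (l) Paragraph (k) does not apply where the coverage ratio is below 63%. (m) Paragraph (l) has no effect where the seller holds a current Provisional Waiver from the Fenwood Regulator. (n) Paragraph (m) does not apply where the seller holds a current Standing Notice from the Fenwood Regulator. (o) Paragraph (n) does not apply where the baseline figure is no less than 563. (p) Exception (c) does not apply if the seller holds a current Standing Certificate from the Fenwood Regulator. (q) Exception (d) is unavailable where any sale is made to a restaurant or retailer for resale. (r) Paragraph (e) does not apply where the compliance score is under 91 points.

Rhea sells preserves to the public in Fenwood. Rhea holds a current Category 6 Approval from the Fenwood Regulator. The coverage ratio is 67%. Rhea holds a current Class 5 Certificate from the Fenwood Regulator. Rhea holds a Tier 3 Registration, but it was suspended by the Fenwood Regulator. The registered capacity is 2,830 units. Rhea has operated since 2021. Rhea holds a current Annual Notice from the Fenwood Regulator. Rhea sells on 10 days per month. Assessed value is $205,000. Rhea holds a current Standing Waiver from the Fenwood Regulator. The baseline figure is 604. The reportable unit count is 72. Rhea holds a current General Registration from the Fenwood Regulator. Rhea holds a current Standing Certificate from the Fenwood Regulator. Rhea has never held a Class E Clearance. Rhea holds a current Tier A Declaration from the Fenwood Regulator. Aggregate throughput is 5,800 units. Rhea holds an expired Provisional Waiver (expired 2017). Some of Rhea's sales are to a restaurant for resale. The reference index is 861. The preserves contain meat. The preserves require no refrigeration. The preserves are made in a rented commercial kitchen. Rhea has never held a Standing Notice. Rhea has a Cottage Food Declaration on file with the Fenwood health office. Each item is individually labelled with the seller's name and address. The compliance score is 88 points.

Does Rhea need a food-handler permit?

Yes — Rhea must hold a food-handler permit.

Exception (a)'s conditions are all satisfied: a current Standing Waiver is held; a current General Registration is held; a current Tier A Declaration is held. But: (f) operates — a current Annual Notice is held. (g) is not triggered (the reference index is 861, not less than 787), so (f) stands. Exception (a) does not apply.
Exception (b): a current Class 5 Certificate is held; the preserves are shelf-stable — every condition holds. But: (h) applies — a current Category 6 Approval is held. (i) operates (the preserves contain meat), but is displaced by (j): (j) operates against (i): the reportable unit count is 72, meeting the 69 threshold. (k) is not triggered (the Tier 3 Registration is not current), so (j) stands. So (b) is unavailable.
Exception (c) is satisfied on its face — items are individually labelled; the registered capacity is 2,830 units, below the 3,160 units limit; aggregate throughput is 5,800 units, less than the 6,420 units limit. Turning to paragraph (p): (p) operates against (c): a current Standing Certificate is held. Exception (c) does not apply.
Exception (d) fails — no current Class E Clearance is held.
Exception (e) requires that the preserves are produced in the seller's home kitchen; but the preserves are made in a commercial kitchen, not a home kitchen, so (e) is unavailable.
No exception is made out. Rhea falls within the general rule.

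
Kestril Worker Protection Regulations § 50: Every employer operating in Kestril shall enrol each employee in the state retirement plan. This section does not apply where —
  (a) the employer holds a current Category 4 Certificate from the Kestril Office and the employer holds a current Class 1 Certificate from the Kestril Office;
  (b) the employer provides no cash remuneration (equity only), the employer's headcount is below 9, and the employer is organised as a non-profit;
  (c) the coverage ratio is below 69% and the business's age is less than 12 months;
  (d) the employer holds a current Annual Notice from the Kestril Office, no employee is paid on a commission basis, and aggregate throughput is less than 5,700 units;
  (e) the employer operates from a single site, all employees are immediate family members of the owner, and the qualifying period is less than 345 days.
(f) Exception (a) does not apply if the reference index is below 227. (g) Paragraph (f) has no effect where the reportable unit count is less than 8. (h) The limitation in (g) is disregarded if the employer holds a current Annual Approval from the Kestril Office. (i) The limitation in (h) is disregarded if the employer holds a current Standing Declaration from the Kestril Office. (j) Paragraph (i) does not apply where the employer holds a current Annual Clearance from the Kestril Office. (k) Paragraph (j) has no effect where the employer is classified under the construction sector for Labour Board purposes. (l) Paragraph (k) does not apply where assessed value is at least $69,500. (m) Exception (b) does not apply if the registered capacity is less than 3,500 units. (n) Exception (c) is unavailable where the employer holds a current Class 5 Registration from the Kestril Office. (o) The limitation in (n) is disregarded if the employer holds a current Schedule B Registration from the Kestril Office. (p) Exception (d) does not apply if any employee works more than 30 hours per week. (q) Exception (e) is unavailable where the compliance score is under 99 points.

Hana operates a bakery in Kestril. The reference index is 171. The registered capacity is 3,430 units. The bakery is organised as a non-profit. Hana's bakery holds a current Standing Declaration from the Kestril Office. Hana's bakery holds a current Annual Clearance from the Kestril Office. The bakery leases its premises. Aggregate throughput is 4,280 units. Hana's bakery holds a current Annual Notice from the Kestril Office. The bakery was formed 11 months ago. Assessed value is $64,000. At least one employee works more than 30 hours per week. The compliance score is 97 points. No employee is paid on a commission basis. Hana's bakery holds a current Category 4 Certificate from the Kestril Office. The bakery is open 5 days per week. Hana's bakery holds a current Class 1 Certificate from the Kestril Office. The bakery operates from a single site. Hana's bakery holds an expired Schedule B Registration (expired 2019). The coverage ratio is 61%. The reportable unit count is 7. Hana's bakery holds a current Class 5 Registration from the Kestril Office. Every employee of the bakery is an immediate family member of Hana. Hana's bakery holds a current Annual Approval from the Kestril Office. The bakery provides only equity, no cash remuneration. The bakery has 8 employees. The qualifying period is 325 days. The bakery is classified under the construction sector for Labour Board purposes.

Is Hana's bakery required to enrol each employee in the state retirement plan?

Exception (a): a current Category 4 Certificate is held; a current Class 1 Certificate is held — every condition holds. Under paragraphs (f)–(l): (f) would limit (a) — the reference index is 171, below the 227 limit — but (g) sets (f) aside: (g) operates against (f): the reportable unit count is 7, less than the 8 limit. (h) is triggered (a current Annual Approval is held), but yields to (i): (i) operates against (h): a current Standing Declaration is held. (j) is engaged (a current Annual Clearance is held), but is set aside by (k): (k) is triggered — the bakery is classified under the construction sector. (l) is not triggered (assessed value is $64,000, short of $69,500), so (k) stands. Exception (a) stands.
All of (b)'s requirements are met (remuneration is equity-only; the employer's headcount is 8, below the 9 limit; the employer is a non-profit). But applying paragraph (m): (m) is engaged — the registered capacity is 3,430 units, less than the 3,500 units limit. So (b) is unavailable.
Exception (c): the coverage ratio is 61%, below the 69% limit; the business's age is 11 months, less than the 12 months limit — every condition holds. Turning to paragraphs (n)–(o): (n) is engaged — a current Class 5 Registration is held. (o) is inapplicable (no current Schedule B Registration is held), so (n) stands. So (c) is unavailable.
Exception (d): a current Annual Notice is held; no employee is paid on commission; aggregate throughput is 4,280 units, less than the 5,700 units limit — every condition holds. But applying paragraph (p): (p) is triggered — at least one employee exceeds 30 hours/week. So (d) is unavailable.
Exception (e) is satisfied on its face — the employer operates from a single site; every employee is an immediate family member; the qualifying period is 325 days, less than the 345 days limit. But: (q) applies — the compliance score is 97 points, under the 99 points limit. Exception (e) does not apply.

No — exception (a) applies; Hana's bakery is not required to enrol each employee in the state retirement plan.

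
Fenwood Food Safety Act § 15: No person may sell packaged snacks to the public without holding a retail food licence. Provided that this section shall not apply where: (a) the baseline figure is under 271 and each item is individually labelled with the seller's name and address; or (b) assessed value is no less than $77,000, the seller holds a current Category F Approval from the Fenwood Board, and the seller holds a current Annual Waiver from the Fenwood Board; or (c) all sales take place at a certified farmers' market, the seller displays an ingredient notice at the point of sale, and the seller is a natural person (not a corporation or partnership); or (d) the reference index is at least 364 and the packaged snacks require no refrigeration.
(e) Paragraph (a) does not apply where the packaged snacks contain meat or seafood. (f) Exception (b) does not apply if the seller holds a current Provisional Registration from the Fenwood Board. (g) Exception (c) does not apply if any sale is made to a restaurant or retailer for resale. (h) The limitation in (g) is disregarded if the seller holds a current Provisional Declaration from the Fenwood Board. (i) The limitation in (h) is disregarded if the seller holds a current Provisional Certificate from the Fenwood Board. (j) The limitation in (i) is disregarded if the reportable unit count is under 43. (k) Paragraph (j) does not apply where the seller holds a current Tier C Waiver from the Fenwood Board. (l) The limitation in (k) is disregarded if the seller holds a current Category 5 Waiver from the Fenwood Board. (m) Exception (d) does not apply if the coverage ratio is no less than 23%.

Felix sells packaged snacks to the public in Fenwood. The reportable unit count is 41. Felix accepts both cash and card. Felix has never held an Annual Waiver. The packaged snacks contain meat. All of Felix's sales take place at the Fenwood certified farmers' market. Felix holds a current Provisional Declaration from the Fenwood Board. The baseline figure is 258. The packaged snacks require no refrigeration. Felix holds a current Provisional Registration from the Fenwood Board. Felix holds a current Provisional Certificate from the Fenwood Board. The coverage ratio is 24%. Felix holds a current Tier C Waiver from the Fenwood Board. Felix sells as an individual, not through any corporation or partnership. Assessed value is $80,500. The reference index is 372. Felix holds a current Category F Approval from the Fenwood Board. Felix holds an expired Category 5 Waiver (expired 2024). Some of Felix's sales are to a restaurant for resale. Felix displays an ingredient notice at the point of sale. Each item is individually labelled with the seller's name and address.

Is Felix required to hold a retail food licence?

Yes — Felix must hold a retail food licence.

Exception (a): the baseline figure is 258, under the 271 limit; items are individually labelled — every condition holds. But applying paragraph (e): (e) operates against (a): the packaged snacks contain meat. So (a) is unavailable.
Exception (b) requires that the seller holds a current Annual Waiver from the Fenwood Board; but no current Annual Waiver is held, so (b) is unavailable.
Exception (c)'s conditions are all satisfied: all sales are at a certified farmers' market; an ingredient notice is displayed; the seller is a natural person. However, paragraphs (g)–(l) must be considered: (g) operates against (c): some sales are to a restaurant for resale. (h) would limit (g) — a current Provisional Declaration is held — but (i) sets (h) aside: (i) operates against (h): a current Provisional Certificate is held. (j) would limit (i) — the reportable unit count is 41, under the 43 limit — but (k) sets (j) aside: (k) operates — a current Tier C Waiver is held. (l) is inapplicable (there is no Category 5 Waiver in force), so (k) stands. Exception (c) does not apply.
All of (d)'s requirements are met (the reference index is 372, meeting the 364 threshold; the packaged snacks are shelf-stable). But applying paragraph (m): (m) operates against (d): the coverage ratio is 24%, meeting the 23% threshold. Exception (d) does not apply.
None of the exceptions is available; § 15 applies in full.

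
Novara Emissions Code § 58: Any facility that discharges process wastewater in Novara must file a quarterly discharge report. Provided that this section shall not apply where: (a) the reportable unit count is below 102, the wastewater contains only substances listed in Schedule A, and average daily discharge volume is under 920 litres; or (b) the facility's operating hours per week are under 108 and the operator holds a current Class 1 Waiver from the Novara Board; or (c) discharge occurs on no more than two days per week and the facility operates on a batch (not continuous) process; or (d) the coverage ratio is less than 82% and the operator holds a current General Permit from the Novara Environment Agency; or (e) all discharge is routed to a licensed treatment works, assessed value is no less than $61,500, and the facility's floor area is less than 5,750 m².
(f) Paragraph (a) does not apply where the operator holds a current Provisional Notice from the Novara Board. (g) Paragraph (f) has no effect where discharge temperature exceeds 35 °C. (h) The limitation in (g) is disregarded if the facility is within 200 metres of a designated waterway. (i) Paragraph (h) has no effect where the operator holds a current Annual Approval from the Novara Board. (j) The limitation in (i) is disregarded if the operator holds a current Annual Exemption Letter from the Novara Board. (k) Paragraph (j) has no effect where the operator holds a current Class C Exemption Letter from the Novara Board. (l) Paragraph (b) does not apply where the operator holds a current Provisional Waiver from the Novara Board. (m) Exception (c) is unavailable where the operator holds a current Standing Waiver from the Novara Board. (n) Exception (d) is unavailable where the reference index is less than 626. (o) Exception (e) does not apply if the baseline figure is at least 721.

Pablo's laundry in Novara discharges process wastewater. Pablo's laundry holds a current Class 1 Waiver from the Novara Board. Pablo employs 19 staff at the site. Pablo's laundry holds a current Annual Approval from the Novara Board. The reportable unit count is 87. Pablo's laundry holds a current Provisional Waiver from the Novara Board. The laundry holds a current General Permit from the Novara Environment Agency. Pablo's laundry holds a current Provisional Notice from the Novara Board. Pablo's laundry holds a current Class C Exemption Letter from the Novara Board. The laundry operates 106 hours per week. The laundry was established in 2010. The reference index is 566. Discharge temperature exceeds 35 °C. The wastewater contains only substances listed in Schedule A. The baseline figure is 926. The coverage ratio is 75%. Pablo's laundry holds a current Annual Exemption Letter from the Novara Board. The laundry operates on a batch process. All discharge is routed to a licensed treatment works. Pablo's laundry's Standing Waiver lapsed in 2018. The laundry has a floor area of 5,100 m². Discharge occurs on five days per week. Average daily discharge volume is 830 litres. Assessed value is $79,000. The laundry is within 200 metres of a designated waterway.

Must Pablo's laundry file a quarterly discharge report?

No — exception (a) applies; Pablo's laundry is not required to file a quarterly discharge report.

All of (a)'s requirements are met (the reportable unit count is 87, below the 102 limit; the wastewater is Schedule-A-only; average daily discharge volume is 830 litres, under the 920 litres limit). As to paragraphs (f)–(k): (f) would limit (a) — a current Provisional Notice is held — but (g) sets (f) aside: (g) operates against (f): discharge temperature exceeds 35 °C. (h) is triggered (the laundry is within 200 m of a designated waterway), but is overridden by (i): (i) operates against (h): a current Annual Approval is held. (j) would limit (i) — a current Annual Exemption Letter is held — but (k) sets (j) aside: (k) applies — a current Class C Exemption Letter is held. (a) remains available.
Exception (b)'s conditions are all satisfied: the facility's operating hours per week are 106, under the 108 limit; a current Class 1 Waiver is held. Turning to paragraph (l): (l) operates against (b): a current Provisional Waiver is held. Exception (b) does not apply.
Exception (c) does not apply: discharge occurs on five days per week.
All of (d)'s requirements are met (the coverage ratio is 75%, less than the 82% limit; a current General Permit is held). But applying paragraph (n): (n) operates — the reference index is 566, less than the 626 limit. So (d) is unavailable.
Exception (e) is satisfied on its face — discharge is routed to a licensed treatment works; assessed value is $79,000, meeting the $61,500 threshold; the facility's floor area is 5,100 m², less than the 5,750 m² limit. Turning to paragraph (o): (o) is engaged — the baseline figure is 926, meeting the 721 threshold. Exception (e) does not apply.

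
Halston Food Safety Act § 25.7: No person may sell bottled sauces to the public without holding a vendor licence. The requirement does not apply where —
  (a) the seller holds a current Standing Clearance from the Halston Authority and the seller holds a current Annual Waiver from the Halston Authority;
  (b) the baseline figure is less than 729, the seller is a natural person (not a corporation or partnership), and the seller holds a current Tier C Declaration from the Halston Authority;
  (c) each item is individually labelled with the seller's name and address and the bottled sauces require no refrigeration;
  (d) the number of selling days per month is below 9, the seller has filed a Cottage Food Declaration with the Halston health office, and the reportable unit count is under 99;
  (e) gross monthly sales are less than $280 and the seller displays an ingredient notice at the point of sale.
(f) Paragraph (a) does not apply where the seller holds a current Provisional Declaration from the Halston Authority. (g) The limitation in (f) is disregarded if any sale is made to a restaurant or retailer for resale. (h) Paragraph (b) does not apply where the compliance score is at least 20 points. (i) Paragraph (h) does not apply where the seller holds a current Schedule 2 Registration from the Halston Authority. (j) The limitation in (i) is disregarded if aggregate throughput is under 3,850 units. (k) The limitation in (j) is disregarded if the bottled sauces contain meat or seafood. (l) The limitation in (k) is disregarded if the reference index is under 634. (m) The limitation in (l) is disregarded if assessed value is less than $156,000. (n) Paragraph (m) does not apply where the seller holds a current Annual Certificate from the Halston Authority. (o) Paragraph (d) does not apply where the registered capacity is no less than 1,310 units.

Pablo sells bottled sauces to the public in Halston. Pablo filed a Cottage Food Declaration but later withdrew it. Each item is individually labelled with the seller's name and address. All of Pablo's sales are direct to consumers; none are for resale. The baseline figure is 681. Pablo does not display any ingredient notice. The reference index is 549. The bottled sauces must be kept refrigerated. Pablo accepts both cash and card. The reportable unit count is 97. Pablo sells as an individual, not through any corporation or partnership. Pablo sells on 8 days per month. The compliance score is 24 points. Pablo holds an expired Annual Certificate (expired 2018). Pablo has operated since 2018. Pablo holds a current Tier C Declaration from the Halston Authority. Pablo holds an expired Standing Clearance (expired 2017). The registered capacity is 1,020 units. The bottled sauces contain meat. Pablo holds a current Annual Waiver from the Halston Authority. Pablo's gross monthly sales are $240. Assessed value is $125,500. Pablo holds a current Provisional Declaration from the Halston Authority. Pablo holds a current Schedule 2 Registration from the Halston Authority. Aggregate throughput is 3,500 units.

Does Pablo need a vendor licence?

Exception (a) fails — no current Standing Clearance is held.
Exception (b) is satisfied on its face — the baseline figure is 681, less than the 729 limit; the seller is a natural person; a current Tier C Declaration is held. Under paragraphs (h)–(n): (h) would limit (b) — the compliance score is 24 points, meeting the 20 points threshold — but (i) sets (h) aside: (i) operates against (h): a current Schedule 2 Registration is held. (j) applies (aggregate throughput is 3,500 units, under the 3,850 units limit), but is displaced by (k): (k) operates against (j): the bottled sauces contain meat. (l) operates (the reference index is 549, under the 634 limit), but is overridden by (m): (m) is triggered — assessed value is $125,500, less than the $156,000 limit. (n) is not triggered (the Annual Certificate is not current), so (m) stands. (b) remains available.
Exception (c) fails — the bottled sauces require refrigeration.
Exception (d) fails — the Cottage Food Declaration was withdrawn.
Exception (e) requires that the seller displays an ingredient notice at the point of sale; but no ingredient notice is displayed, so (e) is unavailable.

No — exception (b) applies; Pablo is not required to hold a vendor licence.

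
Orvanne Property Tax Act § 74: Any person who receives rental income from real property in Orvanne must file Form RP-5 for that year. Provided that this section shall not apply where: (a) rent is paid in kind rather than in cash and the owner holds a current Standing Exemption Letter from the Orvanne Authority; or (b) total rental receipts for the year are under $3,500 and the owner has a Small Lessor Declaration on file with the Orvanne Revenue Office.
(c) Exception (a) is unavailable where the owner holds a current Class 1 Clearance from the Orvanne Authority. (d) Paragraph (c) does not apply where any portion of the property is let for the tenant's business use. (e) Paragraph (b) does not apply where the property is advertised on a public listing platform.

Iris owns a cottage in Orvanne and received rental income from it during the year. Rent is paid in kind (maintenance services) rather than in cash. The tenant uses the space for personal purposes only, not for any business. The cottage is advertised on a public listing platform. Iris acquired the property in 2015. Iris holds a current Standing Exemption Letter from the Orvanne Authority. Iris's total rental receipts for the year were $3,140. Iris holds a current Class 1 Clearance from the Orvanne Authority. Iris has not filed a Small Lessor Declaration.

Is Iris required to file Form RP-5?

Yes — Iris must file Form RP-5.

Exception (a) is satisfied on its face — rent is paid in kind; a current Standing Exemption Letter is held. But: (c) operates — a current Class 1 Clearance is held. (d), which would lift (c), does not operate here — the space is used for personal purposes only. Exception (a) does not apply.
Exception (b) does not apply: no Small Lessor Declaration is on file.
No exception applies. The general rule governs.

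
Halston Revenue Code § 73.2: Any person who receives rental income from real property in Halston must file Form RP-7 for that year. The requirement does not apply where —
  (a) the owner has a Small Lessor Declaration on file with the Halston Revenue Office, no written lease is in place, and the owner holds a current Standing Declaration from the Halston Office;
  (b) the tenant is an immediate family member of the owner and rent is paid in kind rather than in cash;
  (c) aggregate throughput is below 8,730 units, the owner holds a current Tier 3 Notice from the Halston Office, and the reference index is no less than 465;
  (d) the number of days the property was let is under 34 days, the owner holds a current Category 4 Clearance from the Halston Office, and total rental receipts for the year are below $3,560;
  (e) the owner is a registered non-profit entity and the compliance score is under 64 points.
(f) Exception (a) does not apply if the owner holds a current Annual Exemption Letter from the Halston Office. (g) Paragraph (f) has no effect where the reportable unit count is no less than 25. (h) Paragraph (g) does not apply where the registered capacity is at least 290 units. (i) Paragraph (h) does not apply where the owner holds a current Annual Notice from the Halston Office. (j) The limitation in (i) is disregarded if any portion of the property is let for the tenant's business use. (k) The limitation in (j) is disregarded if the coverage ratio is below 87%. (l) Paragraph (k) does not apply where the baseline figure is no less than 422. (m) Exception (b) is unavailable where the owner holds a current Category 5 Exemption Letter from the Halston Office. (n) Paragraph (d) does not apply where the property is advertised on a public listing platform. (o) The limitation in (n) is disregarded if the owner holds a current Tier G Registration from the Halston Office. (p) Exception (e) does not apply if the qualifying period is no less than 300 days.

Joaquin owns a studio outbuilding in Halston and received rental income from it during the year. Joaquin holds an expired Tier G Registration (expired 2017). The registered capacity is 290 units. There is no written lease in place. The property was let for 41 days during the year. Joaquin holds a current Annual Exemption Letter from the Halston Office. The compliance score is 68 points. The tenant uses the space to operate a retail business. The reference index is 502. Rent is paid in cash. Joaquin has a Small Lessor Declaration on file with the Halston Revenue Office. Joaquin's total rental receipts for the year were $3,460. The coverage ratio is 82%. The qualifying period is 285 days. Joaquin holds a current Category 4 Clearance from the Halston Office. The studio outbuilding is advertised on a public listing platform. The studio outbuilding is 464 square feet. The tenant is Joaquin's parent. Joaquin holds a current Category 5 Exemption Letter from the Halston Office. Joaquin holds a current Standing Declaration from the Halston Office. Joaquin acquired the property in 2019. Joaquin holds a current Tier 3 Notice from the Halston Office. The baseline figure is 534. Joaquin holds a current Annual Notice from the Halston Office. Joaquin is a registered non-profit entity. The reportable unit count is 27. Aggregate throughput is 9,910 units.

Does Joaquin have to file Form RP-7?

Yes — Joaquin must file Form RP-7.

Exception (a) is satisfied on its face — a Small Lessor Declaration is on file; there is no written lease; a current Standing Declaration is held. But applying paragraphs (f)–(l): (f) is triggered — a current Annual Exemption Letter is held. (g) would limit (f) — the reportable unit count is 27, meeting the 25 threshold — but (h) sets (g) aside: (h) operates against (g): the registered capacity is 290 units, meeting the 290 units threshold. (i) would limit (h) — a current Annual Notice is held — but (j) sets (i) aside: (j) operates against (i): the space is let for business use. (k) is triggered (the coverage ratio is 82%, below the 87% limit), but is itself disapplied by (l): (l) operates against (k): the baseline figure is 534, meeting the 422 threshold. So (a) is unavailable.
Exception (b) fails — rent is paid in cash.
Exception (c) fails — aggregate throughput is 9,910 units, not below 8,730 units.
Exception (d) requires that the number of days the property was let is under 34 days; but the number of days the property was let is 41 days, not under 34 days, so (d) is unavailable.
Exception (e) does not apply: the compliance score is 68 points, not under 64 points.
None of the exceptions is available; § 73.2 applies in full.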